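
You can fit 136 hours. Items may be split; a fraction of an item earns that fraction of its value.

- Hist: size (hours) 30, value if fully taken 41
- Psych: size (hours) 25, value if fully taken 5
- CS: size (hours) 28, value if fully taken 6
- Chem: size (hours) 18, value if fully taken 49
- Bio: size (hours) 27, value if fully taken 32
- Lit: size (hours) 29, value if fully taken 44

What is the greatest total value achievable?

172.8

Best value per unit of size first: Chem 49/18≈2.72, Lit 44/29≈1.52, Hist 41/30≈1.37, Bio 32/27≈1.19, CS 6/28≈0.214, Psych 5/25≈0.2.
Take all of Chem (18 hours, value 49) → 118 hours left.
Lit: take in full, 29 hours for value 44 → 89 left.
Hist: take in full, 30 hours for value 41 → 59 left.
Take all of Bio (27 hours, value 32) → 32 hours left.
Take all of CS (28 hours, value 6) → 4 hours left.
Only 4 hours remain; take 4/25 of Psych for value 5×4/25 = 0.8.
Total value = 172.8.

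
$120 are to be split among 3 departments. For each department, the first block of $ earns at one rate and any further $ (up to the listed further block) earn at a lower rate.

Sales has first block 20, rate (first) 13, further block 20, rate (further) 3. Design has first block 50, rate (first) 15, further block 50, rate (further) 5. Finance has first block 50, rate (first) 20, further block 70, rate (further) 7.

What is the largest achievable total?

2010

Order all 6 blocks by rate: Finance/tier1 20 > Design/tier1 15 > Sales/tier1 13 > Finance/tier2 7 > Design/tier2 5 > Sales/tier2 3.
Finance/tier1 (20): +50 → 70 left.
Fill Design tier1 block (50 at 15) → 20 left.
Sales tier1 at 13: fill all 20 → 0 left.
Total = 20×50 + 15×50 + 13×20 = 2010.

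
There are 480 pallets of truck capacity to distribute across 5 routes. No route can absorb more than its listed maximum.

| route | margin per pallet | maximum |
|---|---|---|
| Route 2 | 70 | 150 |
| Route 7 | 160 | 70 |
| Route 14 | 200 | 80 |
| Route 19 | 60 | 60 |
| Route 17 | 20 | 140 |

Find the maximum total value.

Highest margin per pallet first: Route 14 200 > Route 7 160 > Route 2 70 > Route 19 60 > Route 17 20.
Route 14: +80 to 80 (cap) — 400 left.
Give Route 7 70 to hit its cap of 70 — 330 left.
Give Route 2 150 to hit its cap of 150 — 180 left.
Route 19: +60 to 60 (cap) — 120 left.
Only 120 left; Route 17 takes them to reach 120.
Total = 70×150 + 160×70 + 200×80 + 60×60 + 20×120 = 43700.

43700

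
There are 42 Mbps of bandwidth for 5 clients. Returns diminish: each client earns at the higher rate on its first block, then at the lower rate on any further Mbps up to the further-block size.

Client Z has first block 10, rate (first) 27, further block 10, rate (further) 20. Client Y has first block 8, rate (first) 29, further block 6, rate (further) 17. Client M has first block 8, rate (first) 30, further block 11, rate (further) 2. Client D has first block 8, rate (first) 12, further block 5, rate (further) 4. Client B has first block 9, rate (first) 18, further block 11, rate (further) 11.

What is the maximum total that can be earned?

1050

Rank every tier by rate: Client M/T1 30 > Client Y/T1 29 > Client Z/T1 27 > Client Z/T2 20 > Client B/T1 18 > Client Y/T2 17 > Client D/T1 12 > Client B/T2 11 > Client D/T2 4 > Client M/T2 2.
Client M T1 at 30: fill all 8 ; 34 left.
Client Y/T1 (29): +8 ; 26 left.
Client Z T1 at 27: fill all 10 ; 16 left.
Fill Client Z T2 block (10 at 20) ; 6 left.
Client B/T1: +6 of 9 at 18; pool empty.
Total = 30×8 + 29×8 + 27×10 + 20×10 + 18×6 = 1050.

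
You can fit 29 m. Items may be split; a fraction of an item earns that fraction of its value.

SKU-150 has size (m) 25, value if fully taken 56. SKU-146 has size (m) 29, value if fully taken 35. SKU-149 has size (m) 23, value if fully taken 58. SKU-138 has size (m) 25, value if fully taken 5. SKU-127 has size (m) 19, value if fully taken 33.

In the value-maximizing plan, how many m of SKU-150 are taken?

Best value per unit of size first: SKU-149 58/23≈2.52, SKU-150 56/25≈2.24, SKU-127 33/19≈1.74, SKU-146 35/29≈1.21, SKU-138 5/25≈0.2.
All 23 m of SKU-149 fit (value 58) — 6 remain.
Only 6 m remain; take 6/25 of SKU-150 for value 56×6/25 = 13.44.

6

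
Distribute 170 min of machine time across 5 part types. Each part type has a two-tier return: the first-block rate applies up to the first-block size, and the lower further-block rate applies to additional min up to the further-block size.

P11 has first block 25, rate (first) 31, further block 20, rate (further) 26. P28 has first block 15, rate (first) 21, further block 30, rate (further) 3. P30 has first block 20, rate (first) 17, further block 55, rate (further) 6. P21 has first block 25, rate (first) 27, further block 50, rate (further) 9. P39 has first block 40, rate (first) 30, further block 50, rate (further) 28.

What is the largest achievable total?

4780

Rank every tier by rate: P11/first 31 > P39/first 30 > P39/second 28 > P21/first 27 > P11/second 26 > P28/first 21 > P30/first 17 > P21/second 9 > P30/second 6 > P28/second 3.
P11 first at 31: fill all 25 → 145 left.
Fill P39 first block (40 at 30) → 105 left.
P39/second (28): +50 → 55 left.
Fill P21 first block (25 at 27) → 30 left.
P11/second (26): +20 → 10 left.
P28/first: +10 of 15 at 21; pool empty.
Total = 31×25 + 30×40 + 28×50 + 27×25 + 26×20 + 21×10 = 4780.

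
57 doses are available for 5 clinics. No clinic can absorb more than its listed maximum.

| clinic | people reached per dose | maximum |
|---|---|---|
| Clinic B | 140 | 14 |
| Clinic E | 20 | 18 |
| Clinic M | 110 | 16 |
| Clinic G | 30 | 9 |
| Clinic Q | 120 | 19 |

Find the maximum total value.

Order the clinics by people reached per dose: Clinic B 140 > Clinic Q 120 > Clinic M 110 > Clinic G 30 > Clinic E 20.
Give Clinic B 14 to hit its cap of 14 → 43 left.
Give Clinic Q 19 to hit its cap of 19 → 24 left.
Give Clinic M 16 to hit its cap of 16 → 8 left.
Clinic G: +8 (room for 9) → 8. Pool exhausted.
Total = 140×14 + 110×16 + 30×8 + 120×19 = 6240.

6240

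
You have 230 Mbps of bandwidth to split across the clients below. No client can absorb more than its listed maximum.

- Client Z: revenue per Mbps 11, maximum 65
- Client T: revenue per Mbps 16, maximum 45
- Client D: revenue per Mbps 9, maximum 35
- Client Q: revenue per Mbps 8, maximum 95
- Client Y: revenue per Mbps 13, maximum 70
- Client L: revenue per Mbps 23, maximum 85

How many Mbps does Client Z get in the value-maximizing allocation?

Order the clients by revenue per Mbps: Client L 23 > Client T 16 > Client Y 13 > Client Z 11 > Client D 9 > Client Q 8.
Client L: +85 to 85 (cap) ; 145 left.
Give Client T 45 to hit its cap of 45 ; 100 left.
Client Y takes 70 to reach its cap of 70 ; 30 left.
Client Z: +30 (room for 65) → 30. Pool exhausted.

30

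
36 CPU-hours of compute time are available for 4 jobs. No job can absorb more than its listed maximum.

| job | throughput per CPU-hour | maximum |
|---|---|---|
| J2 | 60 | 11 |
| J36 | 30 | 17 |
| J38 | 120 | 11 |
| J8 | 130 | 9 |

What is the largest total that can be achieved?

3300

Order the jobs by throughput per CPU-hour: J8 130 > J38 120 > J2 60 > J36 30.
J8 takes 9 to reach its cap of 9 — 27 left.
J38 takes 11 to reach its cap of 11 — 16 left.
Give J2 11 to hit its cap of 11 — 5 left.
Only 5 left; J36 takes them to reach 5.
Total = 60×11 + 30×5 + 120×11 + 130×9 = 3300.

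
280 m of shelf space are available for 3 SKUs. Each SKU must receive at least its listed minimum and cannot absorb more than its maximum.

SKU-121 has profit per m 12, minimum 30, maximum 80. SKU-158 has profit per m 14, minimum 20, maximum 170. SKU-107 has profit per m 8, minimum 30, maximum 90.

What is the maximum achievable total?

Meeting every minimum uses 30+20+30 = 80 m, leaving 200.
Highest profit per m first: SKU-158 14 > SKU-121 12 > SKU-107 8.
SKU-158: +150 to 170 (cap) ; 50 left.
SKU-121 takes 50 more to reach its cap of 80 ; 0 left.
Total = 12×80 + 14×170 + 8×30 = 3580.

3580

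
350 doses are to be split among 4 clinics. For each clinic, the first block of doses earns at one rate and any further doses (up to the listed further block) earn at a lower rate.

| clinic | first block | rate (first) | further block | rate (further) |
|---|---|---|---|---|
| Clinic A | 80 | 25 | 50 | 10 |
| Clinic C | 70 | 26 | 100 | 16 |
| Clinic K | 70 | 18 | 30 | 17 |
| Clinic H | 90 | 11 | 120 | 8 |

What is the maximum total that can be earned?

Treat each block as its own option and order by rate: Clinic C/T1 26 > Clinic A/T1 25 > Clinic K/T1 18 > Clinic K/T2 17 > Clinic C/T2 16 > Clinic H/T1 11 > Clinic A/T2 10 > Clinic H/T2 8.
Clinic C T1 at 26: fill all 70 — 280 left.
Clinic A/T1 (25): +80 — 200 left.
Clinic K/T1 (18): +70 — 130 left.
Clinic K T2 at 17: fill all 30 — 100 left.
Clinic C/T2 (16): +100 — 0 left.
Total = 26×70 + 25×80 + 18×70 + 17×30 + 16×100 = 7190.

7190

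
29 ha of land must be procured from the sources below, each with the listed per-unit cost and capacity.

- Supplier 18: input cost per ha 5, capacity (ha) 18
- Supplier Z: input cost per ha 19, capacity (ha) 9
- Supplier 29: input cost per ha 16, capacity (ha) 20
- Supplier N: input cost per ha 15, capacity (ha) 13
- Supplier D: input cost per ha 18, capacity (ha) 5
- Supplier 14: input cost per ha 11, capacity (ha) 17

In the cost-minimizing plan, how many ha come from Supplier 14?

Cheapest first:
Supplier 18 (5): use full 18 → 11 ha to go.
Supplier 14 (11): take the remaining 11 → done.
Supplier N, Supplier 29, Supplier D, Supplier Z: unused.

11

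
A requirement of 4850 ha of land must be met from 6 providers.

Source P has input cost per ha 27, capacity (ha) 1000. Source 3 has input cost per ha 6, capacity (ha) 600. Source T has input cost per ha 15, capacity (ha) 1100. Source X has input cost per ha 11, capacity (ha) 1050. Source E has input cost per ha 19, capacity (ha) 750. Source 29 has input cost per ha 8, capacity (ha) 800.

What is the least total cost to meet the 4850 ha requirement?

Use providers in increasing cost order.
Source 3 (6): use full 600 — 4250 ha to go.
Take 800 from Source 29 at 8 — need 3450 more.
Source X at 11: take all 1050 ha — 2400 still needed.
Source T at 15: take all 1100 ha — 1300 still needed.
Source E (19): use full 750 — 550 ha to go.
Source P (27): take the remaining 550 — done.
Cost = 600×6 + 800×8 + 1050×11 + 1100×15 + 750×19 + 550×27 = 67150.

67150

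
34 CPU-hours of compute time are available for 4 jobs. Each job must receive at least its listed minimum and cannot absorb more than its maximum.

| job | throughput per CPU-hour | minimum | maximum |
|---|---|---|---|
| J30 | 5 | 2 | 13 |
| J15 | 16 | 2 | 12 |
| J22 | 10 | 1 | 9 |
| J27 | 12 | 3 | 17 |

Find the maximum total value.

436

Meeting every minimum uses 2+2+1+3 = 8 CPU-hours, leaving 26.
Highest throughput per CPU-hour first: J15 16 > J27 12 > J22 10 > J30 5.
J15: +10 to 12 (cap) ; 16 left.
J27 takes 14 more to reach its cap of 17 ; 2 left.
J22 has room for 8 more but only 2 remain, so it gets 3.
Total = 5×2 + 16×12 + 10×3 + 12×17 = 436.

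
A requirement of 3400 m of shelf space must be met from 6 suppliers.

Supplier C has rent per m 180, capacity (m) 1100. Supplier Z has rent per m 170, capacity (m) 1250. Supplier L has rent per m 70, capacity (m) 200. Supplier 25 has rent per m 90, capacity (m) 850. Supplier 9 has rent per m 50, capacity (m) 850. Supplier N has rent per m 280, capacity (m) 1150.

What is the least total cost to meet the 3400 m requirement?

Cheapest first:
Supplier 9 at 50: take all 850 m ; 2550 still needed.
Supplier L at 70: take all 200 m ; 2350 still needed.
Take 850 from Supplier 25 at 90 ; need 1500 more.
Supplier Z (170): use full 1250 ; 250 m to go.
Supplier C at 180: take 250 of its 1100 ; requirement met.
Supplier N: unused.
Cost = 850×50 + 200×70 + 850×90 + 1250×170 + 250×180 = 390500.

390500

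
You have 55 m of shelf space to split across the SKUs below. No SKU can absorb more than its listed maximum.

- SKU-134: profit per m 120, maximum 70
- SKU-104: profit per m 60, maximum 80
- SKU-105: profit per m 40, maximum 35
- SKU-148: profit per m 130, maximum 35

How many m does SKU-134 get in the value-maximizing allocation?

Order the SKUs by profit per m: SKU-148 130 > SKU-134 120 > SKU-104 60 > SKU-105 40.
SKU-148: +35 to 35 (cap) ; 20 left.
SKU-134: +20 (room for 70) → 20. Pool exhausted.

20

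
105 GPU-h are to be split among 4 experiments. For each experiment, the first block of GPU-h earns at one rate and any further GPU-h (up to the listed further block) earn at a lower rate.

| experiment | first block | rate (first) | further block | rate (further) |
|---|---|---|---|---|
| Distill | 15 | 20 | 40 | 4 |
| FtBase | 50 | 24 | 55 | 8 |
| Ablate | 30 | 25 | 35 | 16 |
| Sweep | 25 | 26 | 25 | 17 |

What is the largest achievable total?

Treat each block as its own option and order by rate: Sweep/T1 26 > Ablate/T1 25 > FtBase/T1 24 > Distill/T1 20 > Sweep/T2 17 > Ablate/T2 16 > FtBase/T2 8 > Distill/T2 4.
Fill Sweep T1 block (25 at 26) → 80 left.
Ablate/T1 (25): +30 → 50 left.
FtBase/T1 (24): +50 → 0 left.
Total = 26×25 + 25×30 + 24×50 = 2600.

2600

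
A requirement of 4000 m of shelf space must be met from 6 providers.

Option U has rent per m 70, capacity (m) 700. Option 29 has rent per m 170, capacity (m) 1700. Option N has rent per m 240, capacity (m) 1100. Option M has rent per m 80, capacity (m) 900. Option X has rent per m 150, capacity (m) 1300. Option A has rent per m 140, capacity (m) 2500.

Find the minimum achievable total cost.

Use providers in increasing cost order.
Option U (70): use full 700 ; 3300 m to go.
Take 900 from Option M at 80 ; need 2400 more.
Option A at 140: take 2400 of its 2500 ; requirement met.
Option X, Option 29, Option N: unused.
Cost = 700×70 + 900×80 + 2400×140 = 457000.

457000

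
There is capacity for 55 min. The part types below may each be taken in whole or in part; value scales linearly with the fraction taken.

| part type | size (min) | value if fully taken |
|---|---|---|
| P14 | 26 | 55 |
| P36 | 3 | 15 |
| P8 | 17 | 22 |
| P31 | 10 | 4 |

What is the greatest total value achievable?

Sort by value density: P36 15/3≈5, P14 55/26≈2.12, P8 22/17≈1.29, P31 4/10≈0.4.
P36: take in full, 3 min for value 15 ; 52 left.
Take all of P14 (26 min, value 55) ; 26 min left.
Take all of P8 (17 min, value 22) ; 9 min left.
Only 9 min remain; take 9/10 of P31 for value 4×9/10 = 3.6.
Total value = 95.6.

95.6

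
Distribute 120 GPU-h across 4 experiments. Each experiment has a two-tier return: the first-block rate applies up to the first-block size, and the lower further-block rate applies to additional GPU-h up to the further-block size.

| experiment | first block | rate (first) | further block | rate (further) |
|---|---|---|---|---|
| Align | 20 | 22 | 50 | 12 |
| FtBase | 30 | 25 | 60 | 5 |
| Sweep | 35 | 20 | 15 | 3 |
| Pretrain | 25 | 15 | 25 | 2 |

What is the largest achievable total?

Treat each block as its own option and order by rate: FtBase/tier1 25 > Align/tier1 22 > Sweep/tier1 20 > Pretrain/tier1 15 > Align/tier2 12 > FtBase/tier2 5 > Sweep/tier2 3 > Pretrain/tier2 2.
Fill FtBase tier1 block (30 at 25) ; 90 left.
Align/tier1 (22): +20 ; 70 left.
Fill Sweep tier1 block (35 at 20) ; 35 left.
Fill Pretrain tier1 block (25 at 15) ; 10 left.
Align tier2 at 12: only 10 left, fill 10.
Total = 25×30 + 22×20 + 20×35 + 15×25 + 12×10 = 2385.

2385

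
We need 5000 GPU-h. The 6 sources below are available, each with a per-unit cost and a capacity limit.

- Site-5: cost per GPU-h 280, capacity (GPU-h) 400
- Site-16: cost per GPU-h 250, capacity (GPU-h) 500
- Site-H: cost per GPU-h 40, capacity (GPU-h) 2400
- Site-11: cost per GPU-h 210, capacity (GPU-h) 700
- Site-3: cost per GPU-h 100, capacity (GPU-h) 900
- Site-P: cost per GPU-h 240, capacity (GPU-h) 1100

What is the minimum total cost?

573000

Use sources in increasing cost order.
Site-H (40): use full 2400 → 2600 GPU-h to go.
Site-3 (100): use full 900 → 1700 GPU-h to go.
Site-11 (210): use full 700 → 1000 GPU-h to go.
Take 1000 from Site-P at 240 to finish.
Site-16, Site-5: unused.
Cost = 2400×40 + 900×100 + 700×210 + 1000×240 = 573000.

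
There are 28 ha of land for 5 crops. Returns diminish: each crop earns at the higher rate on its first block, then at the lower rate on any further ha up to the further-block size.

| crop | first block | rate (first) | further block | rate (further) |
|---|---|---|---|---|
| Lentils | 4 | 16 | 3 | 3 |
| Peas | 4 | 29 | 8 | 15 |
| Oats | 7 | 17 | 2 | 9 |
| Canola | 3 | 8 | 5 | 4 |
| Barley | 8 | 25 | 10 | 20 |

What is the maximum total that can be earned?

Rank every tier by rate: Peas/tier1 29 > Barley/tier1 25 > Barley/tier2 20 > Oats/tier1 17 > Lentils/tier1 16 > Peas/tier2 15 > Oats/tier2 9 > Canola/tier1 8 > Canola/tier2 4 > Lentils/tier2 3.
Peas tier1 at 29: fill all 4 — 24 left.
Barley/tier1 (25): +8 — 16 left.
Barley/tier2 (20): +10 — 6 left.
Oats/tier1: +6 of 7 at 17; pool empty.
Total = 29×4 + 25×8 + 20×10 + 17×6 = 618.

618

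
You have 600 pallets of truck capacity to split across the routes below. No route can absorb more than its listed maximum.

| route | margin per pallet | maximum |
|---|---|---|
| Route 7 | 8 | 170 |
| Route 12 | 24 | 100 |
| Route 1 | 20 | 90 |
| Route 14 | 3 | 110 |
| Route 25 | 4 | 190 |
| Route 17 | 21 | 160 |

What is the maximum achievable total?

9240

Order the routes by margin per pallet: Route 12 24 > Route 17 21 > Route 1 20 > Route 7 8 > Route 25 4 > Route 14 3.
Route 12: +100 to 100 (cap) → 500 left.
Route 17: +160 to 160 (cap) → 340 left.
Route 1 takes 90 to reach its cap of 90 → 250 left.
Route 7 takes 170 to reach its cap of 170 → 80 left.
Only 80 left; Route 25 takes them to reach 80.
Total = 8×170 + 24×100 + 20×90 + 4×80 + 21×160 = 9240.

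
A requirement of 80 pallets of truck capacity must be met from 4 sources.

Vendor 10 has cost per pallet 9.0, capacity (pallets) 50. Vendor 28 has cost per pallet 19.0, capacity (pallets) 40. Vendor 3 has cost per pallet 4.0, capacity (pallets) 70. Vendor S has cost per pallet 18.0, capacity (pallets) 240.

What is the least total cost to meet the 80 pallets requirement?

Cheapest first:
Vendor 3 (4.0): use full 70 — 10 pallets to go.
Take 10 from Vendor 10 at 9.0 to finish.
Vendor S, Vendor 28: unused.
Cost = 70×4.0 + 10×9.0 = 370.

370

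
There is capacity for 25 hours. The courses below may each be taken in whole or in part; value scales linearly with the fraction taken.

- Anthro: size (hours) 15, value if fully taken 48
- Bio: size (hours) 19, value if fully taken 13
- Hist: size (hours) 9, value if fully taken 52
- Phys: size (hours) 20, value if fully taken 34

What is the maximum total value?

101.7

Sort by value density: Hist 52/9≈5.78, Anthro 48/15≈3.2, Phys 34/20≈1.7, Bio 13/19≈0.684.
Take all of Hist (9 hours, value 52) → 16 hours left.
Anthro: take in full, 15 hours for value 48 → 1 left.
Only 1 hours remain; take 1/20 of Phys for value 34×1/20 = 1.7.
Total value = 101.7.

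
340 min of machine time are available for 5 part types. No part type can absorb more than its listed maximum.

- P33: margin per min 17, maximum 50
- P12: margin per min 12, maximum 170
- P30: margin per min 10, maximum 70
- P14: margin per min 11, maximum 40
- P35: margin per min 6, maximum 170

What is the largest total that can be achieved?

Rank by margin per min: P33 17 > P12 12 > P14 11 > P30 10 > P35 6.
Give P33 50 to hit its cap of 50 — 290 left.
P12 takes 170 to reach its cap of 170 — 120 left.
P14 takes 40 to reach its cap of 40 — 80 left.
P30 takes 70 to reach its cap of 70 — 10 left.
Only 10 left; P35 takes them to reach 10.
Total = 17×50 + 12×170 + 10×70 + 11×40 + 6×10 = 4090.

4090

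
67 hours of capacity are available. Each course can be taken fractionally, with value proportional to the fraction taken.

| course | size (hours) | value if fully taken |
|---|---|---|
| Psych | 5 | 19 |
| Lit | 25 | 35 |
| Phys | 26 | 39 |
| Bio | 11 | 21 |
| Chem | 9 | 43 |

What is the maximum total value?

144.4

Sort by value density: Chem 43/9≈4.78, Psych 19/5≈3.8, Bio 21/11≈1.91, Phys 39/26≈1.5, Lit 35/25≈1.4.
Chem: take in full, 9 hours for value 43 ; 58 left.
Psych: take in full, 5 hours for value 19 ; 53 left.
Take all of Bio (11 hours, value 21) ; 42 hours left.
All 26 hours of Phys fit (value 39) ; 16 remain.
Fill the last 16 hours with part of Lit: 16/25 of it earns 22.4.
Total value = 144.4.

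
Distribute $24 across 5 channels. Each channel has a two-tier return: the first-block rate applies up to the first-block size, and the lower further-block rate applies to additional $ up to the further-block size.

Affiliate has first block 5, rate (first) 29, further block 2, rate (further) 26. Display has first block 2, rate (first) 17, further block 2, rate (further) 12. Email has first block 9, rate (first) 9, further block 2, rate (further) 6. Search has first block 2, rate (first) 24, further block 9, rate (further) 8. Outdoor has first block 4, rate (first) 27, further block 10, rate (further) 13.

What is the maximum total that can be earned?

Order all 10 blocks by rate: Affiliate/first 29 > Outdoor/first 27 > Affiliate/second 26 > Search/first 24 > Display/first 17 > Outdoor/second 13 > Display/second 12 > Email/first 9 > Search/second 8 > Email/second 6.
Affiliate/first (29): +5 — 19 left.
Outdoor/first (27): +4 — 15 left.
Affiliate second at 26: fill all 2 — 13 left.
Search/first (24): +2 — 11 left.
Display/first (17): +2 — 9 left.
Outdoor/second: +9 of 10 at 13; pool empty.
Total = 29×5 + 27×4 + 26×2 + 24×2 + 17×2 + 13×9 = 504.

504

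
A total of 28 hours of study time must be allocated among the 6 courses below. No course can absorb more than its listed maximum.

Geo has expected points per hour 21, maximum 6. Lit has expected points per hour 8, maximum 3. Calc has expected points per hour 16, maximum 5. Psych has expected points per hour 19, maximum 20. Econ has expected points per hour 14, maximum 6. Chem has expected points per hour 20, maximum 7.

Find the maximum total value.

Highest expected points per hour first: Geo 21 > Chem 20 > Psych 19 > Calc 16 > Econ 14 > Lit 8.
Give Geo 6 to hit its cap of 6 → 22 left.
Give Chem 7 to hit its cap of 7 → 15 left.
Psych has room for 20 but only 15 remain, so it gets 15.
Total = 21×6 + 19×15 + 20×7 = 551.

551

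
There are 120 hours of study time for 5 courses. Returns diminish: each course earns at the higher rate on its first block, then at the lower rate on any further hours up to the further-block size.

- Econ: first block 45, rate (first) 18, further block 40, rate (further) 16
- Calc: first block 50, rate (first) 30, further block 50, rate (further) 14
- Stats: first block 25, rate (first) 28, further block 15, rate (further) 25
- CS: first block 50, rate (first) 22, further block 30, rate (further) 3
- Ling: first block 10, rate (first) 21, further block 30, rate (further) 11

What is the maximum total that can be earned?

Rank every tier by rate: Calc/T1 30 > Stats/T1 28 > Stats/T2 25 > CS/T1 22 > Ling/T1 21 > Econ/T1 18 > Econ/T2 16 > Calc/T2 14 > Ling/T2 11 > CS/T2 3.
Calc/T1 (30): +50 → 70 left.
Stats/T1 (28): +25 → 45 left.
Fill Stats T2 block (15 at 25) → 30 left.
CS/T1: +30 of 50 at 22; pool empty.
Total = 30×50 + 28×25 + 25×15 + 22×30 = 3235.

3235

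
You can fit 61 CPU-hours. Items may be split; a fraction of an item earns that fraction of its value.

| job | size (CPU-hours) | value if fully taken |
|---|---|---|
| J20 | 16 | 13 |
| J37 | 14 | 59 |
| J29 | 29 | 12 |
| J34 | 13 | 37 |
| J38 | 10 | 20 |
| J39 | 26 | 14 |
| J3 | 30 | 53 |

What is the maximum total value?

158.4

Rank by value-to-size ratio: J37 59/14≈4.21, J34 37/13≈2.85, J38 20/10≈2, J3 53/30≈1.77, J20 13/16≈0.812, J39 14/26≈0.538, J29 12/29≈0.414.
Take all of J37 (14 CPU-hours, value 59) ; 47 CPU-hours left.
All 13 CPU-hours of J34 fit (value 37) ; 34 remain.
All 10 CPU-hours of J38 fit (value 20) ; 24 remain.
Fill the last 24 CPU-hours with part of J3: 24/30 of it earns 42.4.
Total value = 158.4.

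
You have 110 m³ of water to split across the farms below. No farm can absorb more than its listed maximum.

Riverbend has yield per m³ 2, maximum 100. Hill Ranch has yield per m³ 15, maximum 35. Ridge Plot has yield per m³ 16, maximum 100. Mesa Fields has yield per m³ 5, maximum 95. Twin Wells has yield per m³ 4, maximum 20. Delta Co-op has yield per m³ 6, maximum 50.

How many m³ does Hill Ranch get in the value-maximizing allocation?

10

Order the farms by yield per m³: Ridge Plot 16 > Hill Ranch 15 > Delta Co-op 6 > Mesa Fields 5 > Twin Wells 4 > Riverbend 2.
Give Ridge Plot 100 to hit its cap of 100 → 10 left.
Hill Ranch: +10 (room for 35) → 10. Pool exhausted.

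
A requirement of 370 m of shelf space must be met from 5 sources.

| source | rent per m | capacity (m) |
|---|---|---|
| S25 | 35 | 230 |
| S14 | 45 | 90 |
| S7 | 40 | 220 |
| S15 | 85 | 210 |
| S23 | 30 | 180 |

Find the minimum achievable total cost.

12050

Cheapest first:
S23 (30): use full 180 ; 190 m to go.
Take 190 from S25 at 35 to finish.
S7, S14, S15: unused.
Cost = 180×30 + 190×35 = 12050.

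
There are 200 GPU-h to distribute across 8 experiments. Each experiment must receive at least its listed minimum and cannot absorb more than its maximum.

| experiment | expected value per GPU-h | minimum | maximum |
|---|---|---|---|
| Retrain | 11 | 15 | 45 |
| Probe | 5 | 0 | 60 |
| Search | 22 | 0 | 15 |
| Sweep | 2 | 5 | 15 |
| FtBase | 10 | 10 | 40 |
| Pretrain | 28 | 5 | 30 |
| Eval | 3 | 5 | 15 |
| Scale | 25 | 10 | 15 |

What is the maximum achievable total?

Meeting every minimum uses 15+0+0+5+10+5+5+10 = 50 GPU-h, leaving 150.
Order the experiments by expected value per GPU-h: Pretrain 28 > Scale 25 > Search 22 > Retrain 11 > FtBase 10 > Probe 5 > Eval 3 > Sweep 2.
Pretrain takes 25 more to reach its cap of 30 → 125 left.
Scale: +5 to 15 (cap) → 120 left.
Give Search 15 more to hit its cap of 15 → 105 left.
Give Retrain 30 more to hit its cap of 45 → 75 left.
FtBase takes 30 more to reach its cap of 40 → 45 left.
Probe has room for 60 more but only 45 remain, so it gets 45.
Total = 11×45 + 5×45 + 22×15 + 2×5 + 10×40 + 28×30 + 3×5 + 25×15 = 2690.

2690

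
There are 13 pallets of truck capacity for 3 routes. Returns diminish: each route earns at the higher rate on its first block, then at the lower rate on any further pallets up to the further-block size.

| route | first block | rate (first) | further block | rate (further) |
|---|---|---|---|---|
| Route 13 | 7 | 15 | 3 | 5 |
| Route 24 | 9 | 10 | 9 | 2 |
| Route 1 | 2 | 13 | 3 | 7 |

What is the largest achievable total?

171

Order all 6 blocks by rate: Route 13/first 15 > Route 1/first 13 > Route 24/first 10 > Route 1/second 7 > Route 13/second 5 > Route 24/second 2.
Fill Route 13 first block (7 at 15) — 6 left.
Fill Route 1 first block (2 at 13) — 4 left.
4 remain; put them into Route 24 first at 10.
Total = 15×7 + 13×2 + 10×4 = 171.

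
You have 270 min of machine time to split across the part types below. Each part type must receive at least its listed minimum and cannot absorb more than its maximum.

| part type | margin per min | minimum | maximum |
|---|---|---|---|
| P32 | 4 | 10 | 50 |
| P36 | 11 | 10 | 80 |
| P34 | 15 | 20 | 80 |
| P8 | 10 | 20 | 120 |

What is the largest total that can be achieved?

3120

Meeting every minimum uses 10+10+20+20 = 60 min, leaving 210.
Highest margin per min first: P34 15 > P36 11 > P8 10 > P32 4.
P34: +60 to 80 (cap) ; 150 left.
P36 takes 70 more to reach its cap of 80 ; 80 left.
P8 has room for 100 more but only 80 remain, so it gets 100.
Total = 4×10 + 11×80 + 15×80 + 10×100 = 3120.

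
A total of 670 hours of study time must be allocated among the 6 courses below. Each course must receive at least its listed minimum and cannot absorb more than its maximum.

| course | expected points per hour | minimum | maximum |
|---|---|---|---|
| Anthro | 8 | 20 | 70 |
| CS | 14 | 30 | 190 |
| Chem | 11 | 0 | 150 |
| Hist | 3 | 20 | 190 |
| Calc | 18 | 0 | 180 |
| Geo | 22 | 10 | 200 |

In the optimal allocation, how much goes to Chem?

60

Meeting every minimum uses 20+30+0+20+0+10 = 80 hours, leaving 590.
Rank by expected points per hour: Geo 22 > Calc 18 > CS 14 > Chem 11 > Anthro 8 > Hist 3.
Geo: +190 to 200 (cap) → 400 left.
Calc: +180 to 180 (cap) → 220 left.
Give CS 160 more to hit its cap of 190 → 60 left.
Chem: +60 (room for 150) → 60. Pool exhausted.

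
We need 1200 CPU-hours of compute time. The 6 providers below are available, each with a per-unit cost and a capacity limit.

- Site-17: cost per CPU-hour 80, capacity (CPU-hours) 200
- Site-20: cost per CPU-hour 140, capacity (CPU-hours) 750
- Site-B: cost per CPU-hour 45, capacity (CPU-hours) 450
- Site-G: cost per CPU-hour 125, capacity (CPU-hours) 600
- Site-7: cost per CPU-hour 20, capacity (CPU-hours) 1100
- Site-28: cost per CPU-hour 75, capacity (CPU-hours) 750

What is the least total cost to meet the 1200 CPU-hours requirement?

26500

Cheapest first:
Take 1100 from Site-7 at 20 ; need 100 more.
Take 100 from Site-B at 45 to finish.
Site-28, Site-17, Site-G, Site-20: unused.
Cost = 1100×20 + 100×45 = 26500.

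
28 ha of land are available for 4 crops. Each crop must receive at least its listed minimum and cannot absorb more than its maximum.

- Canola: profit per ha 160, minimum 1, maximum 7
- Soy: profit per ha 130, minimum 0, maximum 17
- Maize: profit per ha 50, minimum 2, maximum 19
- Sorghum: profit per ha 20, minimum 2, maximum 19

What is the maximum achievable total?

3470

Meeting every minimum uses 1+0+2+2 = 5 ha, leaving 23.
Highest profit per ha first: Canola 160 > Soy 130 > Maize 50 > Sorghum 20.
Canola: +6 to 7 (cap) — 17 left.
Give Soy 17 more to hit its cap of 17 — 0 left.
Total = 160×7 + 130×17 + 50×2 + 20×2 = 3470.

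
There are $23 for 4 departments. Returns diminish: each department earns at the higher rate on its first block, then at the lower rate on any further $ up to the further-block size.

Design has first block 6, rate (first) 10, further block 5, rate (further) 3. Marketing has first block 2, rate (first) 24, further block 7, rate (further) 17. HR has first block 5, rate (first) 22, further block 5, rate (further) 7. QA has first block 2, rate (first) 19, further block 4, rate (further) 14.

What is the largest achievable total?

401

Treat each block as its own option and order by rate: Marketing/tier1 24 > HR/tier1 22 > QA/tier1 19 > Marketing/tier2 17 > QA/tier2 14 > Design/tier1 10 > HR/tier2 7 > Design/tier2 3.
Marketing/tier1 (24): +2 — 21 left.
HR tier1 at 22: fill all 5 — 16 left.
QA/tier1 (19): +2 — 14 left.
Marketing/tier2 (17): +7 — 7 left.
QA/tier2 (14): +4 — 3 left.
Design tier1 at 10: only 3 left, fill 3.
Total = 24×2 + 22×5 + 19×2 + 17×7 + 14×4 + 10×3 = 401.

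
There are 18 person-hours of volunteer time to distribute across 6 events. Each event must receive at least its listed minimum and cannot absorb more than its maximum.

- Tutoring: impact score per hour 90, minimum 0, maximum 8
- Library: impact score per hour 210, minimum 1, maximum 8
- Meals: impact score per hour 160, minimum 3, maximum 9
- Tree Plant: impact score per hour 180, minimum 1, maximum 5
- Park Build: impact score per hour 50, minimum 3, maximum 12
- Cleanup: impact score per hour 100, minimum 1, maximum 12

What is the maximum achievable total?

2950

Meeting every minimum uses 0+1+3+1+3+1 = 9 person-hours, leaving 9.
Order the events by impact score per hour: Library 210 > Tree Plant 180 > Meals 160 > Cleanup 100 > Tutoring 90 > Park Build 50.
Library: +7 to 8 (cap) ; 2 left.
Only 2 left; Tree Plant takes them to reach 3.
Total = 210×8 + 160×3 + 180×3 + 50×3 + 100×1 = 2950.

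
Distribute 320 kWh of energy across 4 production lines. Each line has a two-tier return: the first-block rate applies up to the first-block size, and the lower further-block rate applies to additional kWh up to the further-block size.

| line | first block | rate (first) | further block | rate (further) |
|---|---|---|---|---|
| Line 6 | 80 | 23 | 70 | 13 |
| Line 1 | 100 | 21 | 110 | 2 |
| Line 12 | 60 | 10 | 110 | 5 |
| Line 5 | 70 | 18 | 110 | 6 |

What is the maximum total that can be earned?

Order all 8 blocks by rate: Line 6/tier1 23 > Line 1/tier1 21 > Line 5/tier1 18 > Line 6/tier2 13 > Line 12/tier1 10 > Line 5/tier2 6 > Line 12/tier2 5 > Line 1/tier2 2.
Line 6 tier1 at 23: fill all 80 → 240 left.
Line 1 tier1 at 21: fill all 100 → 140 left.
Line 5/tier1 (18): +70 → 70 left.
Line 6 tier2 at 13: fill all 70 → 0 left.
Total = 23×80 + 21×100 + 18×70 + 13×70 = 6110.

6110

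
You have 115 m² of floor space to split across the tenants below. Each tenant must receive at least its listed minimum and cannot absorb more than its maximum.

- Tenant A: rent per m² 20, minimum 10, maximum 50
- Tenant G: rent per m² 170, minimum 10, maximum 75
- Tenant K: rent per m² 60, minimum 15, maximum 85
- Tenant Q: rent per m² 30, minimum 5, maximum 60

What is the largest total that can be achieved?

Meeting every minimum uses 10+10+15+5 = 40 m², leaving 75.
Highest rent per m² first: Tenant G 170 > Tenant K 60 > Tenant Q 30 > Tenant A 20.
Tenant G: +65 to 75 (cap) ; 10 left.
Tenant K: +10 (room for 70) → 25. Pool exhausted.
Total = 20×10 + 170×75 + 60×25 + 30×5 = 14600.

14600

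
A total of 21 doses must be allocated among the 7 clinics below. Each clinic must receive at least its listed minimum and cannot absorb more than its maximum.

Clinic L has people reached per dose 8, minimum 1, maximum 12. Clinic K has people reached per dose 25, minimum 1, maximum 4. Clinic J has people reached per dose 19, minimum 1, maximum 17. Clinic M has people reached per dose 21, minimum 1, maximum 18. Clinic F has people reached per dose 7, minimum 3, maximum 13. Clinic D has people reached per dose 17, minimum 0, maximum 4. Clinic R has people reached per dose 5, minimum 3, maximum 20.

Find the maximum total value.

352

Meeting every minimum uses 1+1+1+1+3+0+3 = 10 doses, leaving 11.
Highest people reached per dose first: Clinic K 25 > Clinic M 21 > Clinic J 19 > Clinic D 17 > Clinic L 8 > Clinic F 7 > Clinic R 5.
Clinic K takes 3 more to reach its cap of 4 — 8 left.
Clinic M has room for 17 more but only 8 remain, so it gets 9.
Total = 8×1 + 25×4 + 19×1 + 21×9 + 7×3 + 5×3 = 352.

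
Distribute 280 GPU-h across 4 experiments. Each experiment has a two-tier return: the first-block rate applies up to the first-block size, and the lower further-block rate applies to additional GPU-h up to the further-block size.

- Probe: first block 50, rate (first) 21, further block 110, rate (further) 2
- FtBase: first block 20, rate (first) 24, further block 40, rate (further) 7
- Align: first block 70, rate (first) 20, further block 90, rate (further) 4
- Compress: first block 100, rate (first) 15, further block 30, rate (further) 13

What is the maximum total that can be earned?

4890

Treat each block as its own option and order by rate: FtBase/T1 24 > Probe/T1 21 > Align/T1 20 > Compress/T1 15 > Compress/T2 13 > FtBase/T2 7 > Align/T2 4 > Probe/T2 2.
FtBase T1 at 24: fill all 20 — 260 left.
Probe T1 at 21: fill all 50 — 210 left.
Align/T1 (20): +70 — 140 left.
Compress T1 at 15: fill all 100 — 40 left.
Compress/T2 (13): +30 — 10 left.
FtBase/T2: +10 of 40 at 7; pool empty.
Total = 24×20 + 21×50 + 20×70 + 15×100 + 13×30 + 7×10 = 4890.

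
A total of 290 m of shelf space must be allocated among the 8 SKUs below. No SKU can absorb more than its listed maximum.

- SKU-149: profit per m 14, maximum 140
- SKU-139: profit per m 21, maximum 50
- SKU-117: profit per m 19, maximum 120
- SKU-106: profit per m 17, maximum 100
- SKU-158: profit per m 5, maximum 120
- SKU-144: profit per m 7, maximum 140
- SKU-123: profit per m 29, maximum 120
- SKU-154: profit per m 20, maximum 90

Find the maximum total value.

6900

Highest profit per m first: SKU-123 29 > SKU-139 21 > SKU-154 20 > SKU-117 19 > SKU-106 17 > SKU-149 14 > SKU-144 7 > SKU-158 5.
Give SKU-123 120 to hit its cap of 120 — 170 left.
SKU-139: +50 to 50 (cap) — 120 left.
SKU-154: +90 to 90 (cap) — 30 left.
SKU-117 has room for 120 but only 30 remain, so it gets 30.
Total = 21×50 + 19×30 + 29×120 + 20×90 = 6900.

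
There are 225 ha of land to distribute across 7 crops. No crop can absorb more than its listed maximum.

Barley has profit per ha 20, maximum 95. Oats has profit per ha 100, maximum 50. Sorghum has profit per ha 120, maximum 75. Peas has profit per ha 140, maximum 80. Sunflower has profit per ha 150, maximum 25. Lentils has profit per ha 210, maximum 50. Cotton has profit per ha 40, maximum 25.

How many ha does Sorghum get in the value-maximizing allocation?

Rank by profit per ha: Lentils 210 > Sunflower 150 > Peas 140 > Sorghum 120 > Oats 100 > Cotton 40 > Barley 20.
Lentils takes 50 to reach its cap of 50 ; 175 left.
Sunflower takes 25 to reach its cap of 25 ; 150 left.
Give Peas 80 to hit its cap of 80 ; 70 left.
Sorghum has room for 75 but only 70 remain, so it gets 70.

70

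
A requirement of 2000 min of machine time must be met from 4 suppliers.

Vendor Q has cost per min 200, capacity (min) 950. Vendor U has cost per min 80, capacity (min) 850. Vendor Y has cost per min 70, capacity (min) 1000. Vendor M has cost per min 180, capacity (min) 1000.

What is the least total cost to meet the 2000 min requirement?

Fill from the cheapest supplier first.
Take 1000 from Vendor Y at 70 → need 1000 more.
Take 850 from Vendor U at 80 → need 150 more.
Vendor M (180): take the remaining 150 → done.
Vendor Q: unused.
Cost = 1000×70 + 850×80 + 150×180 = 165000.

165000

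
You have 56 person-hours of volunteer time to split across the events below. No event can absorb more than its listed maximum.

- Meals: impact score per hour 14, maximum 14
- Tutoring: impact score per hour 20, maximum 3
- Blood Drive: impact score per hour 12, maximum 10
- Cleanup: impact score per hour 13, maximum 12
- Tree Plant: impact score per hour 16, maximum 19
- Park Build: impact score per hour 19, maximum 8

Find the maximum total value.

868

Highest impact score per hour first: Tutoring 20 > Park Build 19 > Tree Plant 16 > Meals 14 > Cleanup 13 > Blood Drive 12.
Give Tutoring 3 to hit its cap of 3 — 53 left.
Park Build takes 8 to reach its cap of 8 — 45 left.
Tree Plant takes 19 to reach its cap of 19 — 26 left.
Give Meals 14 to hit its cap of 14 — 12 left.
Cleanup takes 12 to reach its cap of 12 — 0 left.
Total = 14×14 + 20×3 + 13×12 + 16×19 + 19×8 = 868.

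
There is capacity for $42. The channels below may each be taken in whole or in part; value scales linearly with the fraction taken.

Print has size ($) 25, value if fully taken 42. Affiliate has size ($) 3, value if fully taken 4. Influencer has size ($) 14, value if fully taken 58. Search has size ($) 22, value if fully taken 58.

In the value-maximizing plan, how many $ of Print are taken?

Rank by value-to-size ratio: Influencer 58/14≈4.14, Search 58/22≈2.64, Print 42/25≈1.68, Affiliate 4/3≈1.33.
Take all of Influencer (14 $, value 58) — 28 $ left.
Search: take in full, 22 $ for value 58 — 6 left.
Fill the last 6 $ with part of Print: 6/25 of it earns 10.08.

6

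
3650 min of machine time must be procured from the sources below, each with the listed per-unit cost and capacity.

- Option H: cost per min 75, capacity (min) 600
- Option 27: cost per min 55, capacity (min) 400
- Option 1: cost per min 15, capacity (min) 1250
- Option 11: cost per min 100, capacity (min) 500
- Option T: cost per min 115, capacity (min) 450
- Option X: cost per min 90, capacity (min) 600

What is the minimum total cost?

224250

Cheapest first:
Option 1 (15): use full 1250 — 2400 min to go.
Take 400 from Option 27 at 55 — need 2000 more.
Option H (75): use full 600 — 1400 min to go.
Option X (90): use full 600 — 800 min to go.
Option 11 (100): use full 500 — 300 min to go.
Option T (115): take the remaining 300 — done.
Cost = 1250×15 + 400×55 + 600×75 + 600×90 + 500×100 + 300×115 = 224250.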